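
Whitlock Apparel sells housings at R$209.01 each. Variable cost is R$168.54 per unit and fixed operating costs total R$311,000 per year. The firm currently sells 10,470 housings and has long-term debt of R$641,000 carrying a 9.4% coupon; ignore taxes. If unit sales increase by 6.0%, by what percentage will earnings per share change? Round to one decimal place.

At 10,470 units, contribution = 10,470 × R$40.47 = R$423,720.90.
EBIT = R$423,720.90 − R$311,000 = R$112,720.90.
After interest of R$60,254.00, pre-tax earnings = R$52,466.90.
DCL = total CM / (EBIT − I) = R$423,720.90 / R$52,466.90 = 8.0760.
%ΔEPS = DCL × %ΔSales = 8.0760 × +6.0% = +48.5%.

+48.5%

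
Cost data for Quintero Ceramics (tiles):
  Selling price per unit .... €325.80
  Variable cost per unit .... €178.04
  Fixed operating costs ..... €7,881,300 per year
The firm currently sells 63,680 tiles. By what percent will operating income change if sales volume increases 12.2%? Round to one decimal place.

+75.1%

Total contribution margin = 63,680 × €147.76 = €9,409,356.80.
Subtracting fixed costs: EBIT = €9,409,356.80 − €7,881,300 = €1,528,056.80.
Degree of operating leverage = €9,409,356.80 / €1,528,056.80 = 6.1577.
%ΔEBIT = DOL × %ΔSales = 6.1577 × +12.2% = +75.1%.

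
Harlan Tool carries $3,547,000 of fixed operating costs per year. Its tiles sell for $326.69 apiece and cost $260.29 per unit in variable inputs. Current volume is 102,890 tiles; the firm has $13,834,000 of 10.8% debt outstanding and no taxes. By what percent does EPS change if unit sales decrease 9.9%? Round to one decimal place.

Contribution at this volume is 102,890 × $66.40 = $6,831,896.00.
EBIT = $6,831,896.00 − $3,547,000 = $3,284,896.00.
After interest of $1,494,072.00, pre-tax earnings = $1,790,824.00.
DCL = total CM / (EBIT − I) = $6,831,896.00 / $1,790,824.00 = 3.8149.
%ΔEPS = DCL × %ΔSales = 3.8149 × -9.9% = -37.8%.

-37.8%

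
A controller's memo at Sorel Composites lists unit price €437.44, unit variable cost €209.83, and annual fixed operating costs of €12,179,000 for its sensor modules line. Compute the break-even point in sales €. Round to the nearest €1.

€23,406,624

Contribution margin per unit = €437.44 − €209.83 = €227.61, a CM ratio of €227.61 ÷ €437.44 = 0.5203.
Break-even sales = FC ÷ CM ratio = €12,179,000 × €437.44 / €227.61 = €23,406,624.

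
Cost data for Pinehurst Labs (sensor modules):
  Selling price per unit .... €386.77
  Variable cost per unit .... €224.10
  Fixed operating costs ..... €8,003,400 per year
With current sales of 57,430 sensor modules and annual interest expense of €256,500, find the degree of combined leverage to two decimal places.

8.63

Contribution at this volume is 57,430 × €162.67 = €9,342,138.10.
EBIT = €9,342,138.10 − €8,003,400 = €1,338,738.10. Interest = €256,500.00, so EBIT − I = €1,082,238.10.
DCL = contribution ÷ (EBIT − I) = €9,342,138.10 ÷ €1,082,238.10 = 8.6322.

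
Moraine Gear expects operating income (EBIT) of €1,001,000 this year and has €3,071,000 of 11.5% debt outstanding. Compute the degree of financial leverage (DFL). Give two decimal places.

1.55

Interest = €353,165.00.
Degree of financial leverage = EBIT / (EBIT − interest) = €1,001,000 / €647,835.00 = 1.5451.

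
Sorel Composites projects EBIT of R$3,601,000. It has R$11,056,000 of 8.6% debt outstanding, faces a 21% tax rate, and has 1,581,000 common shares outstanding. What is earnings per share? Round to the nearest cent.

R$1.32

Pre-tax income = R$3,601,000 − R$950,816.00 = R$2,650,184.00.
After tax at 21%: net income = R$2,650,184.00 × 0.79 = R$2,093,645.36.
EPS = R$2,093,645.36 ÷ 1,581,000 = R$1.32.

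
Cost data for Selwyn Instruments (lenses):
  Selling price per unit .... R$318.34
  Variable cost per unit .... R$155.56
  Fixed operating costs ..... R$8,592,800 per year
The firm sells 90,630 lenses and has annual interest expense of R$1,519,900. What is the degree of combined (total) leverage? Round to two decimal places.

3.18

Total contribution margin = 90,630 × R$162.78 = R$14,752,751.40.
Subtracting fixed costs: EBIT = R$14,752,751.40 − R$8,592,800 = R$6,159,951.40. Interest = R$1,519,900.00.
DOL = R$14,752,751.40 ÷ R$6,159,951.40 = 2.3949; DFL = R$6,159,951.40 ÷ R$4,640,051.40 = 1.3276.
Combined leverage = 2.3949 × 1.3276 = 3.1795.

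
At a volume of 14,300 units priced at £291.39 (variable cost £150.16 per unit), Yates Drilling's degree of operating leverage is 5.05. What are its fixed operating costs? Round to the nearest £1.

At 14,300 units, contribution = 14,300 × £141.23 = £2,019,589.00.
DOL = contribution / EBIT, so EBIT = £2,019,589.00 / 5.05 = £399,918.61.
Fixed costs = CM − EBIT = £2,019,589.00 − £399,918.61 = £1,619,670.

£1,619,670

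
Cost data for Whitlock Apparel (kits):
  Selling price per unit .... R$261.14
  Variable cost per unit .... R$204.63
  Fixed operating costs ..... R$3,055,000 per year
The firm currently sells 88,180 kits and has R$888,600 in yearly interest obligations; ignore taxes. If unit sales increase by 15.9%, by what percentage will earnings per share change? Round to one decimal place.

Contribution at this volume is 88,180 × R$56.51 = R$4,983,051.80.
Operating income = contribution − fixed costs = R$4,983,051.80 − R$3,055,000 = R$1,928,051.80.
Interest = R$888,600.00, so EBIT − I = R$1,039,451.80.
Degree of combined leverage = contribution ÷ (EBIT − I) = R$4,983,051.80 ÷ R$1,039,451.80 = 4.7939.
EPS therefore changes by 4.7939 × (+15.9%) = +76.2%.

+76.2%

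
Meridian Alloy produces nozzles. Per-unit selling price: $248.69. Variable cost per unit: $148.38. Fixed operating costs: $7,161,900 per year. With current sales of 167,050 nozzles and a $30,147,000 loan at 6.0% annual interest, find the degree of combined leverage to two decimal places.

Contribution at this volume is 167,050 × $100.31 = $16,756,785.50.
EBIT = $16,756,785.50 − $7,161,900 = $9,594,885.50. Interest = $1,808,820.00.
DOL = $16,756,785.50 ÷ $9,594,885.50 = 1.7464; DFL = $9,594,885.50 ÷ $7,786,065.50 = 1.2323.
DCL = DOL × DFL = 1.7464 × 1.2323 = 2.1521.

2.15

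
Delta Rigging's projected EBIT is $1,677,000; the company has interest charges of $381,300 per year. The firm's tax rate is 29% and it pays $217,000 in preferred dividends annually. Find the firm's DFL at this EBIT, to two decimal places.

Interest = $381,300.00.
Preferred dividends grossed up pre-tax: $217,000 / (1 − 0.29) = $305,633.80.
DFL = EBIT ÷ [EBIT − I − D_p/(1−t)] = $1,677,000 ÷ [$1,677,000 − $381,300.00 − $305,633.80] = $1,677,000 ÷ $990,066.20 = 1.6938.

1.69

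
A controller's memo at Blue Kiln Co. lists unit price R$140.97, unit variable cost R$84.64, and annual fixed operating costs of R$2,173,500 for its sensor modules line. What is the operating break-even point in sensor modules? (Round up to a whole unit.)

Each unit contributes R$140.97 − R$84.64 = R$56.33.
Break-even volume = fixed costs ÷ CM per unit = R$2,173,500 ÷ R$56.33 = 38,585.12, so 38,586 sensor modules.

38,586 sensor modules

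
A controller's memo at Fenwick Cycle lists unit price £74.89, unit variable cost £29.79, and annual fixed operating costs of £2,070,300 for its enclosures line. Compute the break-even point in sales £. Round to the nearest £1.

CM per unit = £74.89 − £29.79 = £45.10; CM ratio = £45.10 / £74.89 = 0.6022.
Break-even sales = FC ÷ CM ratio = £2,070,300 × £74.89 / £45.10 = £3,437,800.

£3,437,800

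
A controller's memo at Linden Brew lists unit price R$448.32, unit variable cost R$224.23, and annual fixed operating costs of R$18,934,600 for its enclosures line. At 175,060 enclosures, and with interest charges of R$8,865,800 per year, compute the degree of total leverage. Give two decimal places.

Total contribution margin = 175,060 × R$224.09 = R$39,229,195.40.
EBIT = R$39,229,195.40 − R$18,934,600 = R$20,294,595.40. Interest = R$8,865,800.00.
DOL = R$39,229,195.40 ÷ R$20,294,595.40 = 1.9330; DFL = R$20,294,595.40 ÷ R$11,428,795.40 = 1.7757.
DCL = DOL × DFL = 1.9330 × 1.7757 = 3.4324.

3.43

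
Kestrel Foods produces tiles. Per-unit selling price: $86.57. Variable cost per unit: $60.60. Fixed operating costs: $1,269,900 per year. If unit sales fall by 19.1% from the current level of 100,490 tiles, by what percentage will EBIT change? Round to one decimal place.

-37.2%

Contribution at this volume is 100,490 × $25.97 = $2,609,725.30.
EBIT = $2,609,725.30 − $1,269,900 = $1,339,825.30.
DOL = contribution ÷ EBIT = $2,609,725.30 ÷ $1,339,825.30 = 1.9478.
So EBIT moves 1.9478 × (-19.1%) = -37.2%.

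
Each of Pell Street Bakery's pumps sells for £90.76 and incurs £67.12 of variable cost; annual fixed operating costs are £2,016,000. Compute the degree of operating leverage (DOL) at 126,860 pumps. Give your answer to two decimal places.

3.05

Total contribution margin = 126,860 × £23.64 = £2,998,970.40.
EBIT = £2,998,970.40 − £2,016,000 = £982,970.40.
DOL = contribution ÷ EBIT = £2,998,970.40 ÷ £982,970.40 = 3.0509.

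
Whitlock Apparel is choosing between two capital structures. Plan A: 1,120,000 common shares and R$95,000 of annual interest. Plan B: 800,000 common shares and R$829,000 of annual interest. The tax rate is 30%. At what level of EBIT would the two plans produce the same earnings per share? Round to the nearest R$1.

Set EPS_A = EPS_B: (EBIT − R$95,000)(1 − 0.30) ÷ 1,120,000 = (EBIT − R$829,000)(1 − 0.30) ÷ 800,000.
The (1 − t) factor cancels: (EBIT − 95,000) × 800,000 = (EBIT − 829,000) × 1,120,000.
Solving, EBIT = (829,000·1,120,000 − 95,000·800,000) / (1,120,000 − 800,000) = 852,480,000,000 / 320,000 = 2,664,000.00.

R$2,664,000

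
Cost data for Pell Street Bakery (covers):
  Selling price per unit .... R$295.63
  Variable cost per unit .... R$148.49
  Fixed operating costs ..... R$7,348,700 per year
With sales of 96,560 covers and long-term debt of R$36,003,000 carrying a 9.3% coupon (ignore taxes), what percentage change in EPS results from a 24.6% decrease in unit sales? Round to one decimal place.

-99.6%

Total contribution margin = 96,560 × R$147.14 = R$14,207,838.40.
Subtracting fixed costs: EBIT = R$14,207,838.40 − R$7,348,700 = R$6,859,138.40.
Interest = R$3,348,279.00, so EBIT − I = R$3,510,859.40.
Degree of combined leverage = contribution ÷ (EBIT − I) = R$14,207,838.40 ÷ R$3,510,859.40 = 4.0468.
EPS therefore changes by 4.0468 × (-24.6%) = -99.6%.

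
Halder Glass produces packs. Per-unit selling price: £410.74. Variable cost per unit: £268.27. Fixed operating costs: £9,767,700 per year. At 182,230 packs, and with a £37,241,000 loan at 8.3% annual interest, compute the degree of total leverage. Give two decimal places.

1.98

At 182,230 units, contribution = 182,230 × £142.47 = £25,962,308.10.
Subtracting fixed costs: EBIT = £25,962,308.10 − £9,767,700 = £16,194,608.10. Interest = £3,091,003.00.
DOL = £25,962,308.10 ÷ £16,194,608.10 = 1.6031; DFL = £16,194,608.10 ÷ £13,103,605.10 = 1.2359.
Combined leverage = 1.6031 × 1.2359 = 1.9813.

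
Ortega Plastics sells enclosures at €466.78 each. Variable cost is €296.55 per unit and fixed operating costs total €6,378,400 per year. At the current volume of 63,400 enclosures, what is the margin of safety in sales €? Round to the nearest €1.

Contribution margin per unit = €466.78 − €296.55 = €170.23. Break-even units = €6,378,400 ÷ €170.23 = 37,469.31; break-even revenue = 37,469.31 × €466.78 = €17,489,922.76.
Current sales = 63,400 × €466.78 = €29,593,852.00.
Margin of safety = €29,593,852.00 − €17,489,922.76 = €12,103,929.

€12,103,929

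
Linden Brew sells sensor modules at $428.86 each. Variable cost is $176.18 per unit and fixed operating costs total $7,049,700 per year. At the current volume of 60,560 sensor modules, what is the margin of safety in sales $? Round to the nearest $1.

Contribution margin per unit = $428.86 − $176.18 = $252.68. Break-even units = $7,049,700 ÷ $252.68 = 27,899.72; break-even revenue = 27,899.72 × $428.86 = $11,965,071.80.
Current sales = 60,560 × $428.86 = $25,971,761.60.
Margin of safety = $25,971,761.60 − $11,965,071.80 = $14,006,690.

$14,006,690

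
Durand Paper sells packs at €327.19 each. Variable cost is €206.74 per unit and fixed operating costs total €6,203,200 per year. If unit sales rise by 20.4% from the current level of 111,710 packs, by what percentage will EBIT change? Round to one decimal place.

At 111,710 units, contribution = 111,710 × €120.45 = €13,455,469.50.
Subtracting fixed costs: EBIT = €13,455,469.50 − €6,203,200 = €7,252,269.50.
So DOL = total CM / EBIT = €13,455,469.50 / €7,252,269.50 = 1.8553.
%ΔEBIT = DOL × %ΔSales = 1.8553 × +20.4% = +37.8%.

+37.8%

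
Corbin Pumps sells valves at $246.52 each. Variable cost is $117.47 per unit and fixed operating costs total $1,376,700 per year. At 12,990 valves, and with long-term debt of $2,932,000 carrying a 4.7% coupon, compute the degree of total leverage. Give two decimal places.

Contribution at this volume is 12,990 × $129.05 = $1,676,359.50.
EBIT = $1,676,359.50 − $1,376,700 = $299,659.50. Interest = $137,804.00, so EBIT − I = $161,855.50.
Degree of total leverage = total CM / (EBIT − interest) = $1,676,359.50 / $161,855.50 = 10.3571.

10.36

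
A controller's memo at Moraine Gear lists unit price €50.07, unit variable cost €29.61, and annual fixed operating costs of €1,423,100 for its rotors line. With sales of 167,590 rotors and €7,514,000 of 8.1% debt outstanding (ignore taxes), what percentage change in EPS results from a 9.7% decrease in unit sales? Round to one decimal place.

Total contribution margin = 167,590 × €20.46 = €3,428,891.40.
Operating income = contribution − fixed costs = €3,428,891.40 − €1,423,100 = €2,005,791.40.
After interest of €608,634.00, pre-tax earnings = €1,397,157.40.
Degree of combined leverage = contribution ÷ (EBIT − I) = €3,428,891.40 ÷ €1,397,157.40 = 2.4542.
EPS therefore changes by 2.4542 × (-9.7%) = -23.8%.

-23.8%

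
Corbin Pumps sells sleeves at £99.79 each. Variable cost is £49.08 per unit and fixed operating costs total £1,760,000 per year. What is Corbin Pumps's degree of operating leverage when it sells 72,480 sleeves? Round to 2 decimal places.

At 72,480 units, contribution = 72,480 × £50.71 = £3,675,460.80.
EBIT = £3,675,460.80 − £1,760,000 = £1,915,460.80.
Degree of operating leverage = £3,675,460.80 / £1,915,460.80 = 1.9188.

1.92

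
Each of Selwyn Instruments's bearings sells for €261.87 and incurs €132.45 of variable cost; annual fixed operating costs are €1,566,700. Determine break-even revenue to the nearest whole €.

CM per unit = €261.87 − €132.45 = €129.42; CM ratio = €129.42 / €261.87 = 0.4942.
Break-even sales = FC ÷ CM ratio = €1,566,700 × €261.87 / €129.42 = €3,170,080.

€3,170,080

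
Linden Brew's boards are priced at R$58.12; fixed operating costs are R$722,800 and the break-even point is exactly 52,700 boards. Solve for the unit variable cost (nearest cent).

R$44.40

Contribution per unit must be FC / Q = R$722,800 / 52,700 = R$13.7154.
Hence VC = price − CM = R$58.12 − R$13.7154 = R$44.40.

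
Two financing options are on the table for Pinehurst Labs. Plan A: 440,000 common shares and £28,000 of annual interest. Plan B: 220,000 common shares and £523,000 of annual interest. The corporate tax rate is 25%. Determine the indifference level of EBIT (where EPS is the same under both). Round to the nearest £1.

£1,018,000

Set EPS_A = EPS_B: (EBIT − £28,000)(1 − 0.25) ÷ 440,000 = (EBIT − £523,000)(1 − 0.25) ÷ 220,000.
Cancelling (1 − t) and cross-multiplying: 220,000·(EBIT − 28,000) = 440,000·(EBIT − 523,000).
Solving, EBIT = (523,000·440,000 − 28,000·220,000) / (440,000 − 220,000) = 223,960,000,000 / 220,000 = 1,018,000.00.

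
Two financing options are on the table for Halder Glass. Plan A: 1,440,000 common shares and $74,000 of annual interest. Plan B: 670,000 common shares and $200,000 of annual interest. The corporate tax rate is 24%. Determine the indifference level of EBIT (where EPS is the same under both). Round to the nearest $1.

$309,636

Set EPS_A = EPS_B: (EBIT − $74,000)(1 − 0.24) ÷ 1,440,000 = (EBIT − $200,000)(1 − 0.24) ÷ 670,000.
The (1 − t) factor cancels: (EBIT − 74,000) × 670,000 = (EBIT − 200,000) × 1,440,000.
EBIT × (1,440,000 − 670,000) = 200,000 × 1,440,000 − 74,000 × 670,000 = 238,420,000,000, so EBIT = 238,420,000,000 ÷ 770,000 = 309,636.36.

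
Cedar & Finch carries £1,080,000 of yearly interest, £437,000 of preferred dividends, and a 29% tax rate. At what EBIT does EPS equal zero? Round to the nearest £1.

Grossing the preferred dividend up to pre-tax terms: £437,000 / (1 − 0.29) = £615,492.96.
Financial break-even EBIT = interest + D_p ÷ (1 − t) = £1,080,000 + £615,492.96 = £1,695,492.96.

£1,695,493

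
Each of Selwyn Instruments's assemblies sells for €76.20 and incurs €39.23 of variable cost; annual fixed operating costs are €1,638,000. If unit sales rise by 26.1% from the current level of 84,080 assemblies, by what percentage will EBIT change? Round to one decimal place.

Total contribution margin = 84,080 × €36.97 = €3,108,437.60.
EBIT = €3,108,437.60 − €1,638,000 = €1,470,437.60.
So DOL = total CM / EBIT = €3,108,437.60 / €1,470,437.60 = 2.1140.
Operating income changes by 2.1140 × +26.1% = +55.2%.

+55.2%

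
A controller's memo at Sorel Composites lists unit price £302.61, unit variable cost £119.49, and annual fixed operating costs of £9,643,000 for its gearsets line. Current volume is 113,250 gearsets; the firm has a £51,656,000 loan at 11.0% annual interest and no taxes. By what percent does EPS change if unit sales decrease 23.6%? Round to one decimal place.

Total contribution margin = 113,250 × £183.12 = £20,738,340.00.
EBIT = £20,738,340.00 − £9,643,000 = £11,095,340.00.
After interest of £5,682,160.00, pre-tax earnings = £5,413,180.00.
Degree of combined leverage = contribution ÷ (EBIT − I) = £20,738,340.00 ÷ £5,413,180.00 = 3.8311.
%ΔEPS = DCL × %ΔSales = 3.8311 × -23.6% = -90.4%.

-90.4%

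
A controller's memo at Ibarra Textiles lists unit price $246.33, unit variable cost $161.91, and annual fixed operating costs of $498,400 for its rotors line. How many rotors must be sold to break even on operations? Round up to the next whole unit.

Each unit contributes $246.33 − $161.91 = $84.42.
Break-even Q = $498,400 / $84.42 = 5,903.81 → 5,904 rotors.

5,904 rotors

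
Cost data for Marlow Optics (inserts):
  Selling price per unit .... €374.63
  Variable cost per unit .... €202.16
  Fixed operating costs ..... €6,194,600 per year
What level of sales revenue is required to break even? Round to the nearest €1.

CM per unit = €374.63 − €202.16 = €172.47; CM ratio = €172.47 / €374.63 = 0.4604.
Break-even revenue = fixed costs × price ÷ CM = €6,194,600 × €374.63 ÷ €172.47 = €13,455,575.

€13,455,575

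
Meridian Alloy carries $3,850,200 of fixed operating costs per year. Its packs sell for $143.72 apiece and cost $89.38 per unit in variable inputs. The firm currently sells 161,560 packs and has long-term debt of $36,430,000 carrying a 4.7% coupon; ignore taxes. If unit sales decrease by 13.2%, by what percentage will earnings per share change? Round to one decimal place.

At 161,560 units, contribution = 161,560 × $54.34 = $8,779,170.40.
EBIT = $8,779,170.40 − $3,850,200 = $4,928,970.40.
Interest = $1,712,210.00, so EBIT − I = $3,216,760.40.
DCL = total CM / (EBIT − I) = $8,779,170.40 / $3,216,760.40 = 2.7292.
%ΔEPS = DCL × %ΔSales = 2.7292 × -13.2% = -36.0%.

-36.0%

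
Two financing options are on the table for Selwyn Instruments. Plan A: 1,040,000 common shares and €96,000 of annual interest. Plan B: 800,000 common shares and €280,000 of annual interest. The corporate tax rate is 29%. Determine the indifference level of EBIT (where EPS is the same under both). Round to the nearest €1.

At indifference, (EBIT − 96,000)(1 − t)/1,040,000 = (EBIT − 280,000)(1 − t)/800,000.
The (1 − t) factor cancels: (EBIT − 96,000) × 800,000 = (EBIT − 280,000) × 1,040,000.
EBIT × (1,040,000 − 800,000) = 280,000 × 1,040,000 − 96,000 × 800,000 = 214,400,000,000, so EBIT = 214,400,000,000 ÷ 240,000 = 893,333.33.

€893,333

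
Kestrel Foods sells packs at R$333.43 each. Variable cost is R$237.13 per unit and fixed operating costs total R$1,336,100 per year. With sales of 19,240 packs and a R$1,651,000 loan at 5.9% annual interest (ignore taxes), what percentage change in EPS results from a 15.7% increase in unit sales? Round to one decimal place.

Total contribution margin = 19,240 × R$96.30 = R$1,852,812.00.
Operating income = contribution − fixed costs = R$1,852,812.00 − R$1,336,100 = R$516,712.00.
After interest of R$97,409.00, pre-tax earnings = R$419,303.00.
DCL = total CM / (EBIT − I) = R$1,852,812.00 / R$419,303.00 = 4.4188.
%ΔEPS = DCL × %ΔSales = 4.4188 × +15.7% = +69.4%.

+69.4%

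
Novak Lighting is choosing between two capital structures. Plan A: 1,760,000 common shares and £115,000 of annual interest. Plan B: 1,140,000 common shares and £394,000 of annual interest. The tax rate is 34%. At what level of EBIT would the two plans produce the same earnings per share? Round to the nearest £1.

Set EPS_A = EPS_B: (EBIT − £115,000)(1 − 0.34) ÷ 1,760,000 = (EBIT − £394,000)(1 − 0.34) ÷ 1,140,000.
The (1 − t) factor cancels: (EBIT − 115,000) × 1,140,000 = (EBIT − 394,000) × 1,760,000.
Solving, EBIT = (394,000·1,760,000 − 115,000·1,140,000) / (1,760,000 − 1,140,000) = 562,340,000,000 / 620,000 = 907,000.00.

£907,000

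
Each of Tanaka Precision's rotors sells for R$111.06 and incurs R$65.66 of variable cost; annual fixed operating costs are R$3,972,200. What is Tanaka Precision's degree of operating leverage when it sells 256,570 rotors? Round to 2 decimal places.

At 256,570 units, contribution = 256,570 × R$45.40 = R$11,648,278.00.
Operating income = contribution − fixed costs = R$11,648,278.00 − R$3,972,200 = R$7,676,078.00.
Degree of operating leverage = R$11,648,278.00 / R$7,676,078.00 = 1.5175.

1.52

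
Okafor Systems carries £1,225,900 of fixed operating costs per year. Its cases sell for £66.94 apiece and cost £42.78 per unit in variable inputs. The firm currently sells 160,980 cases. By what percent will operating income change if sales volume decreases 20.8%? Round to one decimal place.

-30.4%

Total contribution margin = 160,980 × £24.16 = £3,889,276.80.
Operating income = contribution − fixed costs = £3,889,276.80 − £1,225,900 = £2,663,376.80.
So DOL = total CM / EBIT = £3,889,276.80 / £2,663,376.80 = 1.4603.
So EBIT moves 1.4603 × (-20.8%) = -30.4%.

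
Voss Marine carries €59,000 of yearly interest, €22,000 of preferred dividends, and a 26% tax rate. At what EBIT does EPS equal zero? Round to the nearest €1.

€88,730

Preferred dividends are paid after tax, so their pre-tax equivalent is €22,000 ÷ (1 − 0.26) = €29,729.73.
EPS = 0 when EBIT covers interest plus the pre-tax preferred burden: €59,000 + €29,729.73 = €88,729.73.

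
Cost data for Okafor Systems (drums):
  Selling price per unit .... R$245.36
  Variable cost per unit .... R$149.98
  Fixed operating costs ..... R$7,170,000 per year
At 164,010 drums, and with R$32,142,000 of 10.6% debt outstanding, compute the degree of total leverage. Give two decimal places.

3.09

Contribution at this volume is 164,010 × R$95.38 = R$15,643,273.80.
Subtracting fixed costs: EBIT = R$15,643,273.80 − R$7,170,000 = R$8,473,273.80. Interest = R$3,407,052.00, so EBIT − I = R$5,066,221.80.
DCL = contribution ÷ (EBIT − I) = R$15,643,273.80 ÷ R$5,066,221.80 = 3.0878.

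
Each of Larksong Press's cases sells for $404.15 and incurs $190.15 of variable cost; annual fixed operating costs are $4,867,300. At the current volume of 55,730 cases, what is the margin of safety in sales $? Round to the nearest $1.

$13,331,133

Contribution margin per unit = $404.15 − $190.15 = $214.00. Break-even units = $4,867,300 ÷ $214.00 = 22,744.39; break-even revenue = 22,744.39 × $404.15 = $9,192,146.24.
Current sales = 55,730 × $404.15 = $22,523,279.50.
Margin of safety = $22,523,279.50 − $9,192,146.24 = $13,331,133.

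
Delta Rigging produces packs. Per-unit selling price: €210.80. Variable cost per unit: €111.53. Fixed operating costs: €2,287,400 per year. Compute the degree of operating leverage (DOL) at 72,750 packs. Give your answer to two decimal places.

Total contribution margin = 72,750 × €99.27 = €7,221,892.50.
Subtracting fixed costs: EBIT = €7,221,892.50 − €2,287,400 = €4,934,492.50.
So DOL = total CM / EBIT = €7,221,892.50 / €4,934,492.50 = 1.4636.

1.46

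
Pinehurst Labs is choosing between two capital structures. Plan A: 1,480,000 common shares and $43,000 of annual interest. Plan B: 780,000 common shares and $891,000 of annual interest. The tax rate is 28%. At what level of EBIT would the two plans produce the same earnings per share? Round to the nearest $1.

$1,835,914

Set EPS_A = EPS_B: (EBIT − $43,000)(1 − 0.28) ÷ 1,480,000 = (EBIT − $891,000)(1 − 0.28) ÷ 780,000.
The (1 − t) factor cancels: (EBIT − 43,000) × 780,000 = (EBIT − 891,000) × 1,480,000.
Solving, EBIT = (891,000·1,480,000 − 43,000·780,000) / (1,480,000 − 780,000) = 1,285,140,000,000 / 700,000 = 1,835,914.29.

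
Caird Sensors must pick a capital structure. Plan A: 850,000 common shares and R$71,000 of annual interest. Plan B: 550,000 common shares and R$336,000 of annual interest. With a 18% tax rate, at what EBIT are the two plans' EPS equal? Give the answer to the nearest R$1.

At indifference, (EBIT − 71,000)(1 − t)/850,000 = (EBIT − 336,000)(1 − t)/550,000.
The (1 − t) factor cancels: (EBIT − 71,000) × 550,000 = (EBIT − 336,000) × 850,000.
EBIT × (850,000 − 550,000) = 336,000 × 850,000 − 71,000 × 550,000 = 246,550,000,000, so EBIT = 246,550,000,000 ÷ 300,000 = 821,833.33.

R$821,833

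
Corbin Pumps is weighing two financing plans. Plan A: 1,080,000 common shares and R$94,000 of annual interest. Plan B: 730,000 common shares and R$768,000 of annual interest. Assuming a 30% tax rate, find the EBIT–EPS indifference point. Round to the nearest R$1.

R$2,173,771

Set EPS_A = EPS_B: (EBIT − R$94,000)(1 − 0.30) ÷ 1,080,000 = (EBIT − R$768,000)(1 − 0.30) ÷ 730,000.
The (1 − t) factor cancels: (EBIT − 94,000) × 730,000 = (EBIT − 768,000) × 1,080,000.
Solving, EBIT = (768,000·1,080,000 − 94,000·730,000) / (1,080,000 − 730,000) = 760,820,000,000 / 350,000 = 2,173,771.43.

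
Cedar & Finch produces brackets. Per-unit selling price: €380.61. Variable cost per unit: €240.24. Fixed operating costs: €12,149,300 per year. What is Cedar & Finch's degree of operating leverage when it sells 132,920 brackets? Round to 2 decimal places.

2.87

At 132,920 units, contribution = 132,920 × €140.37 = €18,657,980.40.
Subtracting fixed costs: EBIT = €18,657,980.40 − €12,149,300 = €6,508,680.40.
So DOL = total CM / EBIT = €18,657,980.40 / €6,508,680.40 = 2.8666.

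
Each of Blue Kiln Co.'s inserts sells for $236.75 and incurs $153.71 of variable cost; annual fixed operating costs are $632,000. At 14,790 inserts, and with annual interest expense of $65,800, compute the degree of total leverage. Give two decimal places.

Contribution at this volume is 14,790 × $83.04 = $1,228,161.60.
Operating income = contribution − fixed costs = $1,228,161.60 − $632,000 = $596,161.60. Interest = $65,800.00.
DOL = $1,228,161.60 ÷ $596,161.60 = 2.0601; DFL = $596,161.60 ÷ $530,361.60 = 1.1241.
DCL = DOL × DFL = 2.0601 × 1.1241 = 2.3158.

2.32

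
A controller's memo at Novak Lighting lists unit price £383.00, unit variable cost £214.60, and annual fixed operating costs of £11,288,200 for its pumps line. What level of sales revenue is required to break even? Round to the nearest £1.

£25,673,281

Contribution margin per unit = £383.00 − £214.60 = £168.40, a CM ratio of £168.40 ÷ £383.00 = 0.4397.
Break-even revenue = fixed costs × price ÷ CM = £11,288,200 × £383.00 ÷ £168.40 = £25,673,281.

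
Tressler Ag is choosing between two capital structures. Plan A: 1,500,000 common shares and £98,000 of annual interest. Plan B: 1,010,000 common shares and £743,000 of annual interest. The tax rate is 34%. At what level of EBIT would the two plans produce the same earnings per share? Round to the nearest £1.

£2,072,490

At indifference, (EBIT − 98,000)(1 − t)/1,500,000 = (EBIT − 743,000)(1 − t)/1,010,000.
The (1 − t) factor cancels: (EBIT − 98,000) × 1,010,000 = (EBIT − 743,000) × 1,500,000.
Solving, EBIT = (743,000·1,500,000 − 98,000·1,010,000) / (1,500,000 − 1,010,000) = 1,015,520,000,000 / 490,000 = 2,072,489.80.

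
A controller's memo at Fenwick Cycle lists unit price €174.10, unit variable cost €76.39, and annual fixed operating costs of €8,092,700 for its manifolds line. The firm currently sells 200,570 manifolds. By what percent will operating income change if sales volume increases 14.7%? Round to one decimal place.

At 200,570 units, contribution = 200,570 × €97.71 = €19,597,694.70.
Subtracting fixed costs: EBIT = €19,597,694.70 − €8,092,700 = €11,504,994.70.
Degree of operating leverage = €19,597,694.70 / €11,504,994.70 = 1.7034.
So EBIT moves 1.7034 × (+14.7%) = +25.0%.

+25.0%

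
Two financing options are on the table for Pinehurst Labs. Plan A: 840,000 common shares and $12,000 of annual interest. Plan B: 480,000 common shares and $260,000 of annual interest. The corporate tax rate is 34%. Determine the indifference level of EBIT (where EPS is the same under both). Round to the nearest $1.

At indifference, (EBIT − 12,000)(1 − t)/840,000 = (EBIT − 260,000)(1 − t)/480,000.
The (1 − t) factor cancels: (EBIT − 12,000) × 480,000 = (EBIT − 260,000) × 840,000.
EBIT × (840,000 − 480,000) = 260,000 × 840,000 − 12,000 × 480,000 = 212,640,000,000, so EBIT = 212,640,000,000 ÷ 360,000 = 590,666.67.

$590,667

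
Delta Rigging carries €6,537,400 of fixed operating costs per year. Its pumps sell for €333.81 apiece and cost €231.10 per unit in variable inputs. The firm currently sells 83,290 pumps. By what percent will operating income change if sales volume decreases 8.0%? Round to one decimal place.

Contribution at this volume is 83,290 × €102.71 = €8,554,715.90.
Subtracting fixed costs: EBIT = €8,554,715.90 − €6,537,400 = €2,017,315.90.
So DOL = total CM / EBIT = €8,554,715.90 / €2,017,315.90 = 4.2406.
%ΔEBIT = DOL × %ΔSales = 4.2406 × -8.0% = -33.9%.

-33.9%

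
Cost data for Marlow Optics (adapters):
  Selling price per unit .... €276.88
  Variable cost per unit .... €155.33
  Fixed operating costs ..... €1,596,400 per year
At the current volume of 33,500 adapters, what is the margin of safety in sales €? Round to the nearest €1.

€5,639,024

Contribution margin per unit = €276.88 − €155.33 = €121.55. Break-even units = €1,596,400 ÷ €121.55 = 13,133.69; break-even revenue = 13,133.69 × €276.88 = €3,636,456.04.
Actual sales revenue = 33,500 × €276.88 = €9,275,480.00.
Margin of safety = €9,275,480.00 − €3,636,456.04 = €5,639,024.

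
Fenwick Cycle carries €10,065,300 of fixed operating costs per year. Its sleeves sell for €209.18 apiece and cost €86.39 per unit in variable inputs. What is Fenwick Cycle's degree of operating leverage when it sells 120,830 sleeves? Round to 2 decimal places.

3.11

Total contribution margin = 120,830 × €122.79 = €14,836,715.70.
Subtracting fixed costs: EBIT = €14,836,715.70 − €10,065,300 = €4,771,415.70.
Degree of operating leverage = €14,836,715.70 / €4,771,415.70 = 3.1095.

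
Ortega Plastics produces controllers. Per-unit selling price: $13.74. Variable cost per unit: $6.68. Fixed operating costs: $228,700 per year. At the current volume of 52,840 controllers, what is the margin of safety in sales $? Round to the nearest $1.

$280,931

Unit CM = price − variable cost = $13.74 − $6.68 = $7.06. Break-even units = $228,700 ÷ $7.06 = 32,393.77; break-even revenue = 32,393.77 × $13.74 = $445,090.37.
Current sales = 52,840 × $13.74 = $726,021.60.
Margin of safety = $726,021.60 − $445,090.37 = $280,931.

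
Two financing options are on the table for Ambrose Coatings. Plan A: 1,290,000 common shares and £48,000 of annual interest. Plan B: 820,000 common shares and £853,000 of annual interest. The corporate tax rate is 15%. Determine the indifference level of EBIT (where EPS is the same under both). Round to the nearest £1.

£2,257,468

Set EPS_A = EPS_B: (EBIT − £48,000)(1 − 0.15) ÷ 1,290,000 = (EBIT − £853,000)(1 − 0.15) ÷ 820,000.
Cancelling (1 − t) and cross-multiplying: 820,000·(EBIT − 48,000) = 1,290,000·(EBIT − 853,000).
Solving, EBIT = (853,000·1,290,000 − 48,000·820,000) / (1,290,000 − 820,000) = 1,061,010,000,000 / 470,000 = 2,257,468.09.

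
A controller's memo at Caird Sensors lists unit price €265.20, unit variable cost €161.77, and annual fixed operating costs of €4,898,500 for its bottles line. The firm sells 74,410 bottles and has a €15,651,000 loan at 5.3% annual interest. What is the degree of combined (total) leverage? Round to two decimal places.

At 74,410 units, contribution = 74,410 × €103.43 = €7,696,226.30.
Subtracting fixed costs: EBIT = €7,696,226.30 − €4,898,500 = €2,797,726.30. Interest = €829,503.00, so EBIT − I = €1,968,223.30.
Degree of total leverage = total CM / (EBIT − interest) = €7,696,226.30 / €1,968,223.30 = 3.9102.

3.91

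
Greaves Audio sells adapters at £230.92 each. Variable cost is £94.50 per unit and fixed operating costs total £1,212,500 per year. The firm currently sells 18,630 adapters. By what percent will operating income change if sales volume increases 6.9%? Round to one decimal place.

+13.2%

At 18,630 units, contribution = 18,630 × £136.42 = £2,541,504.60.
EBIT = £2,541,504.60 − £1,212,500 = £1,329,004.60.
So DOL = total CM / EBIT = £2,541,504.60 / £1,329,004.60 = 1.9123.
%ΔEBIT = DOL × %ΔSales = 1.9123 × +6.9% = +13.2%.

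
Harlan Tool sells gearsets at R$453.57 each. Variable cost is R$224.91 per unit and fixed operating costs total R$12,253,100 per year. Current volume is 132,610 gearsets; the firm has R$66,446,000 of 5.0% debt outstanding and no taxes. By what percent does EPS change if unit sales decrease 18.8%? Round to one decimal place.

-38.7%

At 132,610 units, contribution = 132,610 × R$228.66 = R$30,322,602.60.
EBIT = R$30,322,602.60 − R$12,253,100 = R$18,069,502.60.
Interest = R$3,322,300.00, so EBIT − I = R$14,747,202.60.
Degree of combined leverage = contribution ÷ (EBIT − I) = R$30,322,602.60 ÷ R$14,747,202.60 = 2.0562.
%ΔEPS = DCL × %ΔSales = 2.0562 × -18.8% = -38.7%.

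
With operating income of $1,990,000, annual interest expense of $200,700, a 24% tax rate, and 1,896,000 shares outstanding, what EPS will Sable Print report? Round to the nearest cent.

Interest = $200,700.00, so EBT = $1,990,000 − $200,700.00 = $1,789,300.00.
After tax at 24%: net income = $1,789,300.00 × 0.76 = $1,359,868.00.
Per share: $1,359,868.00 / 1,896,000 shares = $0.72.

$0.72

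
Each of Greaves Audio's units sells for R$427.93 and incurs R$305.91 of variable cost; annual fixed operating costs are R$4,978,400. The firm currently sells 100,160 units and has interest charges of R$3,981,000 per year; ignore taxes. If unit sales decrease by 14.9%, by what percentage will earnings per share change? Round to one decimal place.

Contribution at this volume is 100,160 × R$122.02 = R$12,221,523.20.
Operating income = contribution − fixed costs = R$12,221,523.20 − R$4,978,400 = R$7,243,123.20.
After interest of R$3,981,000.00, pre-tax earnings = R$3,262,123.20.
DCL = total CM / (EBIT − I) = R$12,221,523.20 / R$3,262,123.20 = 3.7465.
%ΔEPS = DCL × %ΔSales = 3.7465 × -14.9% = -55.8%.

-55.8%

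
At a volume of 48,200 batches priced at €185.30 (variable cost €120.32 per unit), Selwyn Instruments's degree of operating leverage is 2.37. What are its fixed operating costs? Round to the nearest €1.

€1,810,502

At 48,200 units, contribution = 48,200 × €64.98 = €3,132,036.00.
Since DOL = CM ÷ EBIT, EBIT = €3,132,036.00 ÷ 2.37 = €1,321,534.18.
Fixed costs = CM − EBIT = €3,132,036.00 − €1,321,534.18 = €1,810,502.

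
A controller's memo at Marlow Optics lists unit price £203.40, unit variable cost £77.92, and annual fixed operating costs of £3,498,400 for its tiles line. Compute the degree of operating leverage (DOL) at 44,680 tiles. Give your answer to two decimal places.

2.66

Contribution at this volume is 44,680 × £125.48 = £5,606,446.40.
Operating income = contribution − fixed costs = £5,606,446.40 − £3,498,400 = £2,108,046.40.
Degree of operating leverage = £5,606,446.40 / £2,108,046.40 = 2.6595.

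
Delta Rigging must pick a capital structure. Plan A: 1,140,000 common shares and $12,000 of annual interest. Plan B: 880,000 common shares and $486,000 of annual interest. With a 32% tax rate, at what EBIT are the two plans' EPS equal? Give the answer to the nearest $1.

$2,090,308

Set EPS_A = EPS_B: (EBIT − $12,000)(1 − 0.32) ÷ 1,140,000 = (EBIT − $486,000)(1 − 0.32) ÷ 880,000.
The (1 − t) factor cancels: (EBIT − 12,000) × 880,000 = (EBIT − 486,000) × 1,140,000.
EBIT × (1,140,000 − 880,000) = 486,000 × 1,140,000 − 12,000 × 880,000 = 543,480,000,000, so EBIT = 543,480,000,000 ÷ 260,000 = 2,090,307.69.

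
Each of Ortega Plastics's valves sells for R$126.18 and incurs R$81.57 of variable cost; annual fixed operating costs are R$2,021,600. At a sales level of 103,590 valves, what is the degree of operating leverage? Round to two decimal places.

1.78

Contribution at this volume is 103,590 × R$44.61 = R$4,621,149.90.
Operating income = contribution − fixed costs = R$4,621,149.90 − R$2,021,600 = R$2,599,549.90.
So DOL = total CM / EBIT = R$4,621,149.90 / R$2,599,549.90 = 1.7777.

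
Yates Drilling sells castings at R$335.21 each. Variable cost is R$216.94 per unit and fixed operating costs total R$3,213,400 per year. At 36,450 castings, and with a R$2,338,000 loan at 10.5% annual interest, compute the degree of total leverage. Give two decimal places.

Total contribution margin = 36,450 × R$118.27 = R$4,310,941.50.
EBIT = R$4,310,941.50 − R$3,213,400 = R$1,097,541.50. Interest = R$245,490.00, so EBIT − I = R$852,051.50.
DCL = contribution ÷ (EBIT − I) = R$4,310,941.50 ÷ R$852,051.50 = 5.0595.

5.06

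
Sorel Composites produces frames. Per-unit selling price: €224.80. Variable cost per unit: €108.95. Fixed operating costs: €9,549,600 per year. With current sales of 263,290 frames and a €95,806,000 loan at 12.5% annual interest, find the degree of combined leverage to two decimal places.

3.40

Total contribution margin = 263,290 × €115.85 = €30,502,146.50.
Subtracting fixed costs: EBIT = €30,502,146.50 − €9,549,600 = €20,952,546.50. Interest = €11,975,750.00, so EBIT − I = €8,976,796.50.
Degree of total leverage = total CM / (EBIT − interest) = €30,502,146.50 / €8,976,796.50 = 3.3979.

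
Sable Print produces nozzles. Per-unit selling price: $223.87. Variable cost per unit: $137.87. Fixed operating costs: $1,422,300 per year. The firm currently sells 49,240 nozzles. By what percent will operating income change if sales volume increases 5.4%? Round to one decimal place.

+8.1%

Contribution at this volume is 49,240 × $86.00 = $4,234,640.00.
Operating income = contribution − fixed costs = $4,234,640.00 − $1,422,300 = $2,812,340.00.
DOL = contribution ÷ EBIT = $4,234,640.00 ÷ $2,812,340.00 = 1.5057.
Operating income changes by 1.5057 × +5.4% = +8.1%.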